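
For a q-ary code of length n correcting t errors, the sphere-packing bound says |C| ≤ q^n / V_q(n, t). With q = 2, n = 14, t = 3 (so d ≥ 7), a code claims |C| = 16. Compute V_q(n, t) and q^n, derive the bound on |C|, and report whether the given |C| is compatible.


V_q(n, t) = 470, q^n = 16384, Hamming bound = 34, |C| = 16 ≤ bound (satisfied).

Step 1: Compute V_q(n, t) = Σ_{j=0}^3 C(n, j) (q−1)^j.
  j = 0: C(14,0)·(1)^0 = 1·1 = 1.
  j = 1: C(14,1)·(1)^1 = 14·1 = 14.
  j = 2: C(14,2)·(1)^2 = 91·1 = 91.
  j = 3: C(14,3)·(1)^3 = 364·1 = 364.
  V_q(n, t) = 1 + 14 + 91 + 364 = 470.
Step 2: q^n = 2^14 = 16384.
Step 3: Hamming bound ⌊q^n / V_q(n,t)⌋ = ⌊16384/470⌋ = 34.
Step 4: Compare |C| = 16 to 34: satisfied.
The claimed |C| lies below the Hamming bound.


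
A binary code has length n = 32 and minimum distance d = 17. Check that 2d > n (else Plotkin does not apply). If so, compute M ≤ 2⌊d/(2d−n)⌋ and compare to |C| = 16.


Plotkin bound M ≤ 16; given |C| = 16 ≤ bound (satisfied).

Check applicability: 2d = 34, n = 32.
2d − n = 2 > 0, so Plotkin applies.
Compute d/(2d−n) = 17/2 ≈ 8.5000.
⌊d/(2d−n)⌋ = 8.
Plotkin bound: M ≤ 2·8 = 16.
Given |C| = 16, check: satisfied.
This |C| is at the Plotkin bound.


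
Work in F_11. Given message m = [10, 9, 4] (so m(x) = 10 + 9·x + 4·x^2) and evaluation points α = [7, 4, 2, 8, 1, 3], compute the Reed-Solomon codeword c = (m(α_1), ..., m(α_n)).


c = [5, 0, 0, 8, 1, 7]

Message polynomial: m(x) = 10 + 9·x + 4·x^2 (mod 11).
For each evaluation point α_i, compute m(α_i) mod 11:
  α_1 = 7: Horner steps 4 → 4 → 5, so m(7) = 5.
  α_2 = 4: Horner steps 4 → 3 → 0, so m(4) = 0.
  α_3 = 2: Horner steps 4 → 6 → 0, so m(2) = 0.
  α_4 = 8: Horner steps 4 → 8 → 8, so m(8) = 8.
  α_5 = 1: Horner steps 4 → 2 → 1, so m(1) = 1.
  α_6 = 3: Horner steps 4 → 10 → 7, so m(3) = 7.
Codeword c = [5, 0, 0, 8, 1, 7] ∈ F_11^6.


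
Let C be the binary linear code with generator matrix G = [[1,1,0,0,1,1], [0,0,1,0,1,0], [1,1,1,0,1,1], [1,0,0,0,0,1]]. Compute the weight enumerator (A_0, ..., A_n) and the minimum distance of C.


Weight distribution: A_0 = 1, A_1 = 3, A_2 = 4, A_3 = 4, A_4 = 3, A_5 = 1. Minimum distance d = 1.

Enumerate all 2^4 = 16 messages m ∈ F_2^4.
For each, compute codeword c = mG in F_2^6, then tally its weight.
  m = 0000 → c = 000000, weight = 0.
  m = 1000 → c = 110011, weight = 4.
  m = 0100 → c = 001010, weight = 2.
  m = 1100 → c = 111001, weight = 4.
  m = 0010 → c = 111011, weight = 5.
  m = 1010 → c = 001000, weight = 1.
  m = 0110 → c = 110001, weight = 3.
  m = 1110 → c = 000010, weight = 1.
  m = 0001 → c = 100001, weight = 2.
  m = 1001 → c = 010010, weight = 2.
  m = 0101 → c = 101011, weight = 4.
  m = 1101 → c = 011000, weight = 2.
  m = 0011 → c = 011010, weight = 3.
  m = 1011 → c = 101001, weight = 3.
  m = 0111 → c = 010000, weight = 1.
  m = 1111 → c = 100011, weight = 3.
Tally weights:
  weight 0: 1 codewords.
  weight 1: 3 codewords.
  weight 2: 4 codewords.
  weight 3: 4 codewords.
  weight 4: 3 codewords.
  weight 5: 1 codewords.
Minimum distance d = smallest w > 0 with A_w > 0 = 1.
Sanity: Σ A_w = 16 = 2^4 = 16 ✓.


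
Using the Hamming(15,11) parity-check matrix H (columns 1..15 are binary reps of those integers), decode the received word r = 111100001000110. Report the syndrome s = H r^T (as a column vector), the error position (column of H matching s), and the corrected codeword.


s = (1, 1, 1, 0)^T, error position = 14, corrected codeword c = 111100001000100

Compute s = H r^T mod 2 one row at a time:
  s_1 = 0 + 1 + 0 + 0 + 0 + 1 + 1 + 0 = 3 ≡ 1 (mod 2).
  s_2 = 1 + 0 + 0 + 0 + 0 + 1 + 1 + 0 = 3 ≡ 1 (mod 2).
  s_3 = 1 + 1 + 0 + 0 + 0 + 0 + 1 + 0 = 3 ≡ 1 (mod 2).
  s_4 = 1 + 1 + 0 + 0 + 1 + 0 + 1 + 0 = 4 ≡ 0 (mod 2).
s = (1, 1, 1, 0)^T — this equals column 14 of H (binary 1110), so error is at position 14.
Correct: flip bit 14 of r = 111100001000110 to get c = 111100001000100.


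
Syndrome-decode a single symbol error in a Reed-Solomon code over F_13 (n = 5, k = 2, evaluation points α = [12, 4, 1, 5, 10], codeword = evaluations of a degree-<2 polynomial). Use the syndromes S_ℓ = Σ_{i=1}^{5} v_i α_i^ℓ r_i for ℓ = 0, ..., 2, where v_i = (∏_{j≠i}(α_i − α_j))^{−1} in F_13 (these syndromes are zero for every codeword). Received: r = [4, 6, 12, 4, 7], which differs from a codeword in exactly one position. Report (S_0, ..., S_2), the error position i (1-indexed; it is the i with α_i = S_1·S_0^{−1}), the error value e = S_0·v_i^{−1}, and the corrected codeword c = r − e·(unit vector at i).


S = (4, 9, 4), error at position 1, error magnitude e = 1, c = [3, 6, 12, 4, 7].

Step 1: column multipliers v_i = (∏_{j≠i}(α_i − α_j))^{−1} mod 13.
  i = 1 (α = 12): (12−4)(12−1)(12−5)(12−10) = 8·11·7·2 = 1232 ≡ 10, so v_1 = 10^{−1} = 4 (mod 13).
  i = 2 (α = 4): (4−12)(4−1)(4−5)(4−10) = (−8)·3·(−1)·(−6) = −144 ≡ 12, so v_2 = 12^{−1} = 12 (mod 13).
  i = 3 (α = 1): (1−12)(1−4)(1−5)(1−10) = (−11)·(−3)·(−4)·(−9) = 1188 ≡ 5, so v_3 = 5^{−1} = 8 (mod 13).
  i = 4 (α = 5): (5−12)(5−4)(5−1)(5−10) = (−7)·1·4·(−5) = 140 ≡ 10, so v_4 = 10^{−1} = 4 (mod 13).
  i = 5 (α = 10): (10−12)(10−4)(10−1)(10−5) = (−2)·6·9·5 = −540 ≡ 6, so v_5 = 6^{−1} = 11 (mod 13).
  v = [4, 12, 8, 4, 11].
Step 2: syndromes of r = [4, 6, 12, 4, 7] (all sums mod 13).
  S_0 = Σ v_i r_i = 4·4 + 12·6 + 8·12 + 4·4 + 11·7 = 277 ≡ 4.
  S_1 = Σ v_i α_i r_i = 4·12·4 + 12·4·6 + 8·1·12 + 4·5·4 + 11·10·7 = 1426 ≡ 9.
  α_i^2 mod 13 = [1, 3, 1, 12, 9].
  S_2 = Σ v_i α_i^2 r_i = 4·1·4 + 12·3·6 + 8·1·12 + 4·12·4 + 11·9·7 = 1213 ≡ 4.
  S = (4, 9, 4) ≠ 0, so r is not a codeword (an error is present).
Step 3: locate the error. For a single error e at position i, S_ℓ = v_i·e·α_i^ℓ, so α_err = S_1/S_0.
  S_0^{−1} = 4^{−1} = 10 (mod 13), so α_err = 9·10 = 90 ≡ 12 = α_1. Error position i = 1.
  Consistency check: S_2/S_1 = 4·3 = 12 ≡ 12 = α_err ✓ (single-error assumption holds).
Step 4: error magnitude e = S_0/v_1 = S_0·∏_{j≠1}(α_1 − α_j) = 4·10 = 40 ≡ 1 (mod 13).
Step 5: correct position 1: c_1 = r_1 − e = 4 − 1 ≡ 3 (mod 13). Hence c = [3, 6, 12, 4, 7].
  Check: interpolating c through the α_i gives m(x) = 1 + 11·x (degree < 2) with m(α_i) = c_i for every i, so c is indeed a codeword.


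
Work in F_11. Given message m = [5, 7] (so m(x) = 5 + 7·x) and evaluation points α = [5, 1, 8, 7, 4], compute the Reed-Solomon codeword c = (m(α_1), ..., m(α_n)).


c = [7, 1, 6, 10, 0]

Message polynomial: m(x) = 5 + 7·x (mod 11).
For each evaluation point α_i, compute m(α_i) mod 11:
  α_1 = 5: Horner steps 7 → 7, so m(5) = 7.
  α_2 = 1: Horner steps 7 → 1, so m(1) = 1.
  α_3 = 8: Horner steps 7 → 6, so m(8) = 6.
  α_4 = 7: Horner steps 7 → 10, so m(7) = 10.
  α_5 = 4: Horner steps 7 → 0, so m(4) = 0.
Codeword c = [7, 1, 6, 10, 0] ∈ F_11^5.


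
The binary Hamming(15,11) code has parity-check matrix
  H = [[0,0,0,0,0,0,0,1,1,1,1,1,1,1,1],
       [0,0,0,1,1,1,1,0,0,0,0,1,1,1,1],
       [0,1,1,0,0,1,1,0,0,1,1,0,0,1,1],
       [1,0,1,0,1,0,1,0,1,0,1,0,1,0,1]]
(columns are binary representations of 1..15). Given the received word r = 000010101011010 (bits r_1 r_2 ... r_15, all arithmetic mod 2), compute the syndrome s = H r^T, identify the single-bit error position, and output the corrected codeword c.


s = (0, 0, 1, 0)^T, error position = 2, corrected codeword c = 010010101011010

Compute s = H r^T mod 2 one row at a time:
  s_1 = 0 + 1 + 0 + 1 + 1 + 0 + 1 + 0 = 4 ≡ 0 (mod 2).
  s_2 = 0 + 1 + 0 + 1 + 1 + 0 + 1 + 0 = 4 ≡ 0 (mod 2).
  s_3 = 0 + 0 + 0 + 1 + 0 + 1 + 1 + 0 = 3 ≡ 1 (mod 2).
  s_4 = 0 + 0 + 1 + 1 + 1 + 1 + 0 + 0 = 4 ≡ 0 (mod 2).
s = (0, 0, 1, 0)^T — this equals column 2 of H (binary 0010), so error is at position 2.
Correct: flip bit 2 of r = 000010101011010 to get c = 010010101011010.


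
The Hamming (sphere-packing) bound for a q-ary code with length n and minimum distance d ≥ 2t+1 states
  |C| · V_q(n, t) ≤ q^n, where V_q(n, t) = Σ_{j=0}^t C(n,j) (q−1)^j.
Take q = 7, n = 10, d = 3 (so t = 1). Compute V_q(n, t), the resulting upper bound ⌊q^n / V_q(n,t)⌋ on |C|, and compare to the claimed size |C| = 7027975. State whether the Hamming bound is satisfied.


V_q(n, t) = 61, q^n = 282475249, Hamming bound = 4630741, |C| = 7027975 > bound (violated).

Step 1: Compute V_q(n, t) = Σ_{j=0}^1 C(n, j) (q−1)^j.
  j = 0: C(10,0)·(6)^0 = 1·1 = 1.
  j = 1: C(10,1)·(6)^1 = 10·6 = 60.
  V_q(n, t) = 1 + 60 = 61.
Step 2: q^n = 7^10 = 282475249.
Step 3: Hamming bound ⌊q^n / V_q(n,t)⌋ = ⌊282475249/61⌋ = 4630741.
Step 4: Compare |C| = 7027975 to 4630741: violated.
The claimed |C| lies above the Hamming bound, so no 7-ary code of length 10 with d ≥ 3 can have 7027975 codewords.


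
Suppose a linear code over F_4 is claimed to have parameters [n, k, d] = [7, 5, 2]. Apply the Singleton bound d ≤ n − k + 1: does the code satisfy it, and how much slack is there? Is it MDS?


Singleton RHS = n − k + 1 = 3, slack = 1, bound satisfied, not MDS.

Singleton bound: d ≤ n − k + 1.
Here n = 7, k = 5, so n − k + 1 = 3.
Given d = 2, check d ≤ 3: YES.
Slack = (n − k + 1) − d = 1.
The code is NOT MDS (slack = 1 > 0).
Description: the claimed parameters are [7, 5, 2]_4; such a code would be non-MDS.


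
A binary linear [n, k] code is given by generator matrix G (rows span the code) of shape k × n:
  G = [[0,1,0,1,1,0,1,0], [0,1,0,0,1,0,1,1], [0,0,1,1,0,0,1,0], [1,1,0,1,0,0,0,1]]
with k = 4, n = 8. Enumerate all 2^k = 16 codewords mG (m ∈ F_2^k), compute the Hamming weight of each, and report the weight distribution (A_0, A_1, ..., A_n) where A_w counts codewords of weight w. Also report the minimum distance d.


Weight distribution: A_0 = 1, A_2 = 2, A_3 = 4, A_4 = 5, A_5 = 4. Minimum distance d = 2.

Enumerate all 2^4 = 16 messages m ∈ F_2^4.
For each, compute codeword c = mG in F_2^8, then tally its weight.
  m = 0000 → c = 00000000, weight = 0.
  m = 1000 → c = 01011010, weight = 4.
  m = 0100 → c = 01001011, weight = 4.
  m = 1100 → c = 00010001, weight = 2.
  m = 0010 → c = 00110010, weight = 3.
  m = 1010 → c = 01101000, weight = 3.
  m = 0110 → c = 01111001, weight = 5.
  m = 1110 → c = 00100011, weight = 3.
  m = 0001 → c = 11010001, weight = 4.
  m = 1001 → c = 10001011, weight = 4.
  m = 0101 → c = 10011010, weight = 4.
  m = 1101 → c = 11000000, weight = 2.
  m = 0011 → c = 11100011, weight = 5.
  m = 1011 → c = 10111001, weight = 5.
  m = 0111 → c = 10101000, weight = 3.
  m = 1111 → c = 11110010, weight = 5.
Tally weights:
  weight 0: 1 codewords.
  weight 2: 2 codewords.
  weight 3: 4 codewords.
  weight 4: 5 codewords.
  weight 5: 4 codewords.
Minimum distance d = smallest w > 0 with A_w > 0 = 2.
Sanity: Σ A_w = 16 = 2^4 = 16 ✓.


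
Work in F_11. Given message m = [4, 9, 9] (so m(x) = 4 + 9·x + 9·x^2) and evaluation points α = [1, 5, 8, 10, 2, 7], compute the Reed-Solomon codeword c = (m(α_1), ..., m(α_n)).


c = [0, 10, 3, 4, 3, 2]

Message polynomial: m(x) = 4 + 9·x + 9·x^2 (mod 11).
For each evaluation point α_i, compute m(α_i) mod 11:
  α_1 = 1: Horner steps 9 → 7 → 0, so m(1) = 0.
  α_2 = 5: Horner steps 9 → 10 → 10, so m(5) = 10.
  α_3 = 8: Horner steps 9 → 4 → 3, so m(8) = 3.
  α_4 = 10: Horner steps 9 → 0 → 4, so m(10) = 4.
  α_5 = 2: Horner steps 9 → 5 → 3, so m(2) = 3.
  α_6 = 7: Horner steps 9 → 6 → 2, so m(7) = 2.
Codeword c = [0, 10, 3, 4, 3, 2] ∈ F_11^6.


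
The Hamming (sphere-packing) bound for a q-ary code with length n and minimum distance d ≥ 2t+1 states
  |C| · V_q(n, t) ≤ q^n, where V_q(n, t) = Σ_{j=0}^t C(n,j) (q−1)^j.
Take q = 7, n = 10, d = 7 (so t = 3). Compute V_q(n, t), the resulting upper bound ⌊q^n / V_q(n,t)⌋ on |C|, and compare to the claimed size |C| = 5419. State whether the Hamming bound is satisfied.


V_q(n, t) = 27601, q^n = 282475249, Hamming bound = 10234, |C| = 5419 ≤ bound (satisfied).

Step 1: Compute V_q(n, t) = Σ_{j=0}^3 C(n, j) (q−1)^j.
  j = 0: C(10,0)·(6)^0 = 1·1 = 1.
  j = 1: C(10,1)·(6)^1 = 10·6 = 60.
  j = 2: C(10,2)·(6)^2 = 45·36 = 1620.
  j = 3: C(10,3)·(6)^3 = 120·216 = 25920.
  V_q(n, t) = 1 + 60 + 1620 + 25920 = 27601.
Step 2: q^n = 7^10 = 282475249.
Step 3: Hamming bound ⌊q^n / V_q(n,t)⌋ = ⌊282475249/27601⌋ = 10234.
Step 4: Compare |C| = 5419 to 10234: satisfied.
The claimed |C| lies below the Hamming bound.


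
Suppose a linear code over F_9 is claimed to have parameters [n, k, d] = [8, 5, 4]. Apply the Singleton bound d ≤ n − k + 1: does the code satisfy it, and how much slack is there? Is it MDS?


Singleton RHS = n − k + 1 = 4, slack = 0, bound satisfied, MDS.

Singleton bound: d ≤ n − k + 1.
Here n = 8, k = 5, so n − k + 1 = 4.
Given d = 4, check d ≤ 4: YES.
Slack = (n − k + 1) − d = 0.
The code is MDS (slack = 0).
Description: the claimed parameters are [8, 5, 4]_9; such a code would be MDS (meets Singleton bound).


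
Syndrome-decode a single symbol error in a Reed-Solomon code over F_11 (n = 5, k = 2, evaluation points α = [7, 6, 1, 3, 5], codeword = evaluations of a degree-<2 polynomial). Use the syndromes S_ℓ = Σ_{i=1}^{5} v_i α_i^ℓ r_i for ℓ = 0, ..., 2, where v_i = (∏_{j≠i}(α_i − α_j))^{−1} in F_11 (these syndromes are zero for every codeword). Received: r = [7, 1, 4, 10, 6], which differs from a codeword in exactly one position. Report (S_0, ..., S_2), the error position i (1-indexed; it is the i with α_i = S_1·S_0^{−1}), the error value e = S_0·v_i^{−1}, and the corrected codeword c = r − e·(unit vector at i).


S = (7, 10, 8), error at position 4, error magnitude e = 5, c = [7, 1, 4, 5, 6].

Step 1: column multipliers v_i = (∏_{j≠i}(α_i − α_j))^{−1} mod 11.
  i = 1 (α = 7): (7−6)(7−1)(7−3)(7−5) = 1·6·4·2 = 48 ≡ 4, so v_1 = 4^{−1} = 3 (mod 11).
  i = 2 (α = 6): (6−7)(6−1)(6−3)(6−5) = (−1)·5·3·1 = −15 ≡ 7, so v_2 = 7^{−1} = 8 (mod 11).
  i = 3 (α = 1): (1−7)(1−6)(1−3)(1−5) = (−6)·(−5)·(−2)·(−4) = 240 ≡ 9, so v_3 = 9^{−1} = 5 (mod 11).
  i = 4 (α = 3): (3−7)(3−6)(3−1)(3−5) = (−4)·(−3)·2·(−2) = −48 ≡ 7, so v_4 = 7^{−1} = 8 (mod 11).
  i = 5 (α = 5): (5−7)(5−6)(5−1)(5−3) = (−2)·(−1)·4·2 = 16 ≡ 5, so v_5 = 5^{−1} = 9 (mod 11).
  v = [3, 8, 5, 8, 9].
Step 2: syndromes of r = [7, 1, 4, 10, 6] (all sums mod 11).
  S_0 = Σ v_i r_i = 3·7 + 8·1 + 5·4 + 8·10 + 9·6 = 183 ≡ 7.
  S_1 = Σ v_i α_i r_i = 3·7·7 + 8·6·1 + 5·1·4 + 8·3·10 + 9·5·6 = 725 ≡ 10.
  α_i^2 mod 11 = [5, 3, 1, 9, 3].
  S_2 = Σ v_i α_i^2 r_i = 3·5·7 + 8·3·1 + 5·1·4 + 8·9·10 + 9·3·6 = 1031 ≡ 8.
  S = (7, 10, 8) ≠ 0, so r is not a codeword (an error is present).
Step 3: locate the error. For a single error e at position i, S_ℓ = v_i·e·α_i^ℓ, so α_err = S_1/S_0.
  S_0^{−1} = 7^{−1} = 8 (mod 11), so α_err = 10·8 = 80 ≡ 3 = α_4. Error position i = 4.
  Consistency check: S_2/S_1 = 8·10 = 80 ≡ 3 = α_err ✓ (single-error assumption holds).
Step 4: error magnitude e = S_0/v_4 = S_0·∏_{j≠4}(α_4 − α_j) = 7·7 = 49 ≡ 5 (mod 11).
Step 5: correct position 4: c_4 = r_4 − e = 10 − 5 ≡ 5 (mod 11). Hence c = [7, 1, 4, 5, 6].
  Check: interpolating c through the α_i gives m(x) = 9 + 6·x (degree < 2) with m(α_i) = c_i for every i, so c is indeed a codeword.


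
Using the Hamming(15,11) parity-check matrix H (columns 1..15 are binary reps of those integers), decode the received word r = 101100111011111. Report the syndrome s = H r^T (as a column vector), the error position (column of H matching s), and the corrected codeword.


s = (1, 0, 1, 1)^T, error position = 11, corrected codeword c = 101100111001111

Compute s = H r^T mod 2 one row at a time:
  s_1 = 1 + 1 + 0 + 1 + 1 + 1 + 1 + 1 = 7 ≡ 1 (mod 2).
  s_2 = 1 + 0 + 0 + 1 + 1 + 1 + 1 + 1 = 6 ≡ 0 (mod 2).
  s_3 = 0 + 1 + 0 + 1 + 0 + 1 + 1 + 1 = 5 ≡ 1 (mod 2).
  s_4 = 1 + 1 + 0 + 1 + 1 + 1 + 1 + 1 = 7 ≡ 1 (mod 2).
s = (1, 0, 1, 1)^T — this equals column 11 of H (binary 1011), so error is at position 11.
Correct: flip bit 11 of r = 101100111011111 to get c = 101100111001111.


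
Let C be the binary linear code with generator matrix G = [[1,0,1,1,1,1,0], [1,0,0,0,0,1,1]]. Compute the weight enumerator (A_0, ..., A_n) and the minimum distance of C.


Weight distribution: A_0 = 1, A_3 = 1, A_4 = 1, A_5 = 1. Minimum distance d = 3.

Enumerate all 2^2 = 4 messages m ∈ F_2^2.
For each, compute codeword c = mG in F_2^7, then tally its weight.
  m = 00 → c = 0000000, weight = 0.
  m = 10 → c = 1011110, weight = 5.
  m = 01 → c = 1000011, weight = 3.
  m = 11 → c = 0011101, weight = 4.
Tally weights:
  weight 0: 1 codewords.
  weight 3: 1 codewords.
  weight 4: 1 codewords.
  weight 5: 1 codewords.
Minimum distance d = smallest w > 0 with A_w > 0 = 3.
Sanity: Σ A_w = 4 = 2^2 = 4 ✓.


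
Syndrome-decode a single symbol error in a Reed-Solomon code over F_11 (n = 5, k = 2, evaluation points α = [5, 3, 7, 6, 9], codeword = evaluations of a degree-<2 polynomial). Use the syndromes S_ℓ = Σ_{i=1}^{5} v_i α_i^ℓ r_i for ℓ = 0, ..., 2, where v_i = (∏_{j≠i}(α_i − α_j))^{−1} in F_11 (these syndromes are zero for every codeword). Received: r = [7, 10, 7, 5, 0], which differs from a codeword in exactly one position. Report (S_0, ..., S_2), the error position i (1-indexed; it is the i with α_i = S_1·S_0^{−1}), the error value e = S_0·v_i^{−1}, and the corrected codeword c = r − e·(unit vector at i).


S = (8, 7, 2), error at position 1, error magnitude e = 4, c = [3, 10, 7, 5, 0].

Step 1: column multipliers v_i = (∏_{j≠i}(α_i − α_j))^{−1} mod 11.
  i = 1 (α = 5): (5−3)(5−7)(5−6)(5−9) = 2·(−2)·(−1)·(−4) = −16 ≡ 6, so v_1 = 6^{−1} = 2 (mod 11).
  i = 2 (α = 3): (3−5)(3−7)(3−6)(3−9) = (−2)·(−4)·(−3)·(−6) = 144 ≡ 1, so v_2 = 1^{−1} = 1 (mod 11).
  i = 3 (α = 7): (7−5)(7−3)(7−6)(7−9) = 2·4·1·(−2) = −16 ≡ 6, so v_3 = 6^{−1} = 2 (mod 11).
  i = 4 (α = 6): (6−5)(6−3)(6−7)(6−9) = 1·3·(−1)·(−3) = 9 ≡ 9, so v_4 = 9^{−1} = 5 (mod 11).
  i = 5 (α = 9): (9−5)(9−3)(9−7)(9−6) = 4·6·2·3 = 144 ≡ 1, so v_5 = 1^{−1} = 1 (mod 11).
  v = [2, 1, 2, 5, 1].
Step 2: syndromes of r = [7, 10, 7, 5, 0] (all sums mod 11).
  S_0 = Σ v_i r_i = 2·7 + 1·10 + 2·7 + 5·5 + 1·0 = 63 ≡ 8.
  S_1 = Σ v_i α_i r_i = 2·5·7 + 1·3·10 + 2·7·7 + 5·6·5 + 1·9·0 = 348 ≡ 7.
  α_i^2 mod 11 = [3, 9, 5, 3, 4].
  S_2 = Σ v_i α_i^2 r_i = 2·3·7 + 1·9·10 + 2·5·7 + 5·3·5 + 1·4·0 = 277 ≡ 2.
  S = (8, 7, 2) ≠ 0, so r is not a codeword (an error is present).
Step 3: locate the error. For a single error e at position i, S_ℓ = v_i·e·α_i^ℓ, so α_err = S_1/S_0.
  S_0^{−1} = 8^{−1} = 7 (mod 11), so α_err = 7·7 = 49 ≡ 5 = α_1. Error position i = 1.
  Consistency check: S_2/S_1 = 2·8 = 16 ≡ 5 = α_err ✓ (single-error assumption holds).
Step 4: error magnitude e = S_0/v_1 = S_0·∏_{j≠1}(α_1 − α_j) = 8·6 = 48 ≡ 4 (mod 11).
Step 5: correct position 1: c_1 = r_1 − e = 7 − 4 ≡ 3 (mod 11). Hence c = [3, 10, 7, 5, 0].
  Check: interpolating c through the α_i gives m(x) = 4 + 2·x (degree < 2) with m(α_i) = c_i for every i, so c is indeed a codeword.


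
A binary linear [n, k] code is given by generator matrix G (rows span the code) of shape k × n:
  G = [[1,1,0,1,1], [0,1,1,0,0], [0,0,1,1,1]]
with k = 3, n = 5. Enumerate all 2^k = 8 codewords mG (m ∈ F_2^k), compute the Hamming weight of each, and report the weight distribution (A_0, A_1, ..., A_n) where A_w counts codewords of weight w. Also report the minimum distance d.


Weight distribution: A_0 = 1, A_1 = 1, A_2 = 1, A_3 = 3, A_4 = 2. Minimum distance d = 1.

Enumerate all 2^3 = 8 messages m ∈ F_2^3.
For each, compute codeword c = mG in F_2^5, then tally its weight.
  m = 000 → c = 00000, weight = 0.
  m = 100 → c = 11011, weight = 4.
  m = 010 → c = 01100, weight = 2.
  m = 110 → c = 10111, weight = 4.
  m = 001 → c = 00111, weight = 3.
  m = 101 → c = 11100, weight = 3.
  m = 011 → c = 01011, weight = 3.
  m = 111 → c = 10000, weight = 1.
Tally weights:
  weight 0: 1 codewords.
  weight 1: 1 codewords.
  weight 2: 1 codewords.
  weight 3: 3 codewords.
  weight 4: 2 codewords.
Minimum distance d = smallest w > 0 with A_w > 0 = 1.
Sanity: Σ A_w = 8 = 2^3 = 8 ✓.


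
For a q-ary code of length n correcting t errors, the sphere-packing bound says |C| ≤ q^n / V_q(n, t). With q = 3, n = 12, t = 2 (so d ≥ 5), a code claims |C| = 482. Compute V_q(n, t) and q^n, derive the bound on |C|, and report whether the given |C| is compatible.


V_q(n, t) = 289, q^n = 531441, Hamming bound = 1838, |C| = 482 ≤ bound (satisfied).

Step 1: Compute V_q(n, t) = Σ_{j=0}^2 C(n, j) (q−1)^j.
  j = 0: C(12,0)·(2)^0 = 1·1 = 1.
  j = 1: C(12,1)·(2)^1 = 12·2 = 24.
  j = 2: C(12,2)·(2)^2 = 66·4 = 264.
  V_q(n, t) = 1 + 24 + 264 = 289.
Step 2: q^n = 3^12 = 531441.
Step 3: Hamming bound ⌊q^n / V_q(n,t)⌋ = ⌊531441/289⌋ = 1838.
Step 4: Compare |C| = 482 to 1838: satisfied.
The claimed |C| lies below the Hamming bound.


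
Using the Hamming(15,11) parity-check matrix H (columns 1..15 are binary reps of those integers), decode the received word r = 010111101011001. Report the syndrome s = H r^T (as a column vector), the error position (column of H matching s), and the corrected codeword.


s = (0, 0, 1, 1)^T, error position = 3, corrected codeword c = 011111101011001

Compute s = H r^T mod 2 one row at a time:
  s_1 = 0 + 1 + 0 + 1 + 1 + 0 + 0 + 1 = 4 ≡ 0 (mod 2).
  s_2 = 1 + 1 + 1 + 1 + 1 + 0 + 0 + 1 = 6 ≡ 0 (mod 2).
  s_3 = 1 + 0 + 1 + 1 + 0 + 1 + 0 + 1 = 5 ≡ 1 (mod 2).
  s_4 = 0 + 0 + 1 + 1 + 1 + 1 + 0 + 1 = 5 ≡ 1 (mod 2).
s = (0, 0, 1, 1)^T — this equals column 3 of H (binary 0011), so error is at position 3.
Correct: flip bit 3 of r = 010111101011001 to get c = 011111101011001.


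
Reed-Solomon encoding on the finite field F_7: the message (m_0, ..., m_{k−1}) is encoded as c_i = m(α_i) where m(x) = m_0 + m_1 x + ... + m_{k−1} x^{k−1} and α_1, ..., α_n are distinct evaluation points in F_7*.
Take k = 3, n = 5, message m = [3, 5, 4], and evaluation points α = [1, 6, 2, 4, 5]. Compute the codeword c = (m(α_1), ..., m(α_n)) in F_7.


c = [5, 2, 1, 3, 2]

Message polynomial: m(x) = 3 + 5·x + 4·x^2 (mod 7).
For each evaluation point α_i, compute m(α_i) mod 7:
  α_1 = 1: Horner steps 4 → 2 → 5, so m(1) = 5.
  α_2 = 6: Horner steps 4 → 1 → 2, so m(6) = 2.
  α_3 = 2: Horner steps 4 → 6 → 1, so m(2) = 1.
  α_4 = 4: Horner steps 4 → 0 → 3, so m(4) = 3.
  α_5 = 5: Horner steps 4 → 4 → 2, so m(5) = 2.
Codeword c = [5, 2, 1, 3, 2] ∈ F_7^5.


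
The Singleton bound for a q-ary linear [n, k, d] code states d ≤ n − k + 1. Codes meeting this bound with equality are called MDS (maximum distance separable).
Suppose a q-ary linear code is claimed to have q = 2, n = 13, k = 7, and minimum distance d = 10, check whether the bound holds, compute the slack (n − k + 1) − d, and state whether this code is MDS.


Singleton RHS = n − k + 1 = 7, slack = -3, bound violated (no such code; not MDS).

Singleton bound: d ≤ n − k + 1.
Here n = 13, k = 7, so n − k + 1 = 7.
Given d = 10, check d ≤ 7: NO.
Slack = (n − k + 1) − d = -3.
The slack is negative: d = 10 exceeds n − k + 1 = 7 by 3, so the Singleton bound is violated and no linear [13, 7, 10]_2 code can exist. In particular it is not MDS (MDS requires d = n − k + 1 exactly).
Description: the claimed parameters are [13, 7, 10]_2; such a code would be impossible (violates the Singleton bound).


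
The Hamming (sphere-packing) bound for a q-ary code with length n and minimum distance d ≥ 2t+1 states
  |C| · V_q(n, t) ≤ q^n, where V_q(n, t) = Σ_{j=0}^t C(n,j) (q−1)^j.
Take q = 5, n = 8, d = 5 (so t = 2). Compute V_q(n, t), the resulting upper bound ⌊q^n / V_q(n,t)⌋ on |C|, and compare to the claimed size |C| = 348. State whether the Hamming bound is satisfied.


V_q(n, t) = 481, q^n = 390625, Hamming bound = 812, |C| = 348 ≤ bound (satisfied).

Step 1: Compute V_q(n, t) = Σ_{j=0}^2 C(n, j) (q−1)^j.
  j = 0: C(8,0)·(4)^0 = 1·1 = 1.
  j = 1: C(8,1)·(4)^1 = 8·4 = 32.
  j = 2: C(8,2)·(4)^2 = 28·16 = 448.
  V_q(n, t) = 1 + 32 + 448 = 481.
Step 2: q^n = 5^8 = 390625.
Step 3: Hamming bound ⌊q^n / V_q(n,t)⌋ = ⌊390625/481⌋ = 812.
Step 4: Compare |C| = 348 to 812: satisfied.
The claimed |C| lies below the Hamming bound.


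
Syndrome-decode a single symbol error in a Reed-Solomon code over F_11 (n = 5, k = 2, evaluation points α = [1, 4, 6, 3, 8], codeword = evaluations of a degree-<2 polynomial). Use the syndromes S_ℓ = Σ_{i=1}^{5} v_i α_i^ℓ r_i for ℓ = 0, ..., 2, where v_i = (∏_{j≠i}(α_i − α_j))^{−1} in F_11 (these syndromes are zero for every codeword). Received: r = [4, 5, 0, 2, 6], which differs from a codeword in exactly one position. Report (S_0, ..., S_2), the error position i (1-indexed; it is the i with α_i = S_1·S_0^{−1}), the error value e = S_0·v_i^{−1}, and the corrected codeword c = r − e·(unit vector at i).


S = (8, 8, 8), error at position 1, error magnitude e = 8, c = [7, 5, 0, 2, 6].

Step 1: column multipliers v_i = (∏_{j≠i}(α_i − α_j))^{−1} mod 11.
  i = 1 (α = 1): (1−4)(1−6)(1−3)(1−8) = (−3)·(−5)·(−2)·(−7) = 210 ≡ 1, so v_1 = 1^{−1} = 1 (mod 11).
  i = 2 (α = 4): (4−1)(4−6)(4−3)(4−8) = 3·(−2)·1·(−4) = 24 ≡ 2, so v_2 = 2^{−1} = 6 (mod 11).
  i = 3 (α = 6): (6−1)(6−4)(6−3)(6−8) = 5·2·3·(−2) = −60 ≡ 6, so v_3 = 6^{−1} = 2 (mod 11).
  i = 4 (α = 3): (3−1)(3−4)(3−6)(3−8) = 2·(−1)·(−3)·(−5) = −30 ≡ 3, so v_4 = 3^{−1} = 4 (mod 11).
  i = 5 (α = 8): (8−1)(8−4)(8−6)(8−3) = 7·4·2·5 = 280 ≡ 5, so v_5 = 5^{−1} = 9 (mod 11).
  v = [1, 6, 2, 4, 9].
Step 2: syndromes of r = [4, 5, 0, 2, 6] (all sums mod 11).
  S_0 = Σ v_i r_i = 1·4 + 6·5 + 2·0 + 4·2 + 9·6 = 96 ≡ 8.
  S_1 = Σ v_i α_i r_i = 1·1·4 + 6·4·5 + 2·6·0 + 4·3·2 + 9·8·6 = 580 ≡ 8.
  α_i^2 mod 11 = [1, 5, 3, 9, 9].
  S_2 = Σ v_i α_i^2 r_i = 1·1·4 + 6·5·5 + 2·3·0 + 4·9·2 + 9·9·6 = 712 ≡ 8.
  S = (8, 8, 8) ≠ 0, so r is not a codeword (an error is present).
Step 3: locate the error. For a single error e at position i, S_ℓ = v_i·e·α_i^ℓ, so α_err = S_1/S_0.
  S_0^{−1} = 8^{−1} = 7 (mod 11), so α_err = 8·7 = 56 ≡ 1 = α_1. Error position i = 1.
  Consistency check: S_2/S_1 = 8·7 = 56 ≡ 1 = α_err ✓ (single-error assumption holds).
Step 4: error magnitude e = S_0/v_1 = S_0·∏_{j≠1}(α_1 − α_j) = 8·1 = 8 ≡ 8 (mod 11).
Step 5: correct position 1: c_1 = r_1 − e = 4 − 8 ≡ 7 (mod 11). Hence c = [7, 5, 0, 2, 6].
  Check: interpolating c through the α_i gives m(x) = 4 + 3·x (degree < 2) with m(α_i) = c_i for every i, so c is indeed a codeword.


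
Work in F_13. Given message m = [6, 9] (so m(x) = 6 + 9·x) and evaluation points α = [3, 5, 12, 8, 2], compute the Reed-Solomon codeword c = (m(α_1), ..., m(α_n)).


c = [7, 12, 10, 0, 11]

Message polynomial: m(x) = 6 + 9·x (mod 13).
For each evaluation point α_i, compute m(α_i) mod 13:
  α_1 = 3: Horner steps 9 → 7, so m(3) = 7.
  α_2 = 5: Horner steps 9 → 12, so m(5) = 12.
  α_3 = 12: Horner steps 9 → 10, so m(12) = 10.
  α_4 = 8: Horner steps 9 → 0, so m(8) = 0.
  α_5 = 2: Horner steps 9 → 11, so m(2) = 11.
Codeword c = [7, 12, 10, 0, 11] ∈ F_13^5.


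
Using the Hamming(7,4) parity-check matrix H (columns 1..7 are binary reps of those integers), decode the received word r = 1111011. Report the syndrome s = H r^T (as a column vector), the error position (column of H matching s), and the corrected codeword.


s = (1, 0, 1)^T, error position = 5, corrected codeword c = 1111111

Compute s = H r^T mod 2 one row at a time:
  s_1 = 1 + 0 + 1 + 1 = 3 ≡ 1 (mod 2).
  s_2 = 1 + 1 + 1 + 1 = 4 ≡ 0 (mod 2).
  s_3 = 1 + 1 + 0 + 1 = 3 ≡ 1 (mod 2).
s = (1, 0, 1)^T — this equals column 5 of H (binary 101), so error is at position 5.
Correct: flip bit 5 of r = 1111011 to get c = 1111111.


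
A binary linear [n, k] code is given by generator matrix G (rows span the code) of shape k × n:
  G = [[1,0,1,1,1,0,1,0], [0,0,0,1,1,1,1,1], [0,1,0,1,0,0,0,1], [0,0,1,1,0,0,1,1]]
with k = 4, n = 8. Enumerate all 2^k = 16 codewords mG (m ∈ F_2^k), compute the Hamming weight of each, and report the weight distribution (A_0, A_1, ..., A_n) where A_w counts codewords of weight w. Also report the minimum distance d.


Weight distribution: A_0 = 1, A_3 = 4, A_4 = 5, A_5 = 4, A_6 = 2. Minimum distance d = 3.

Enumerate all 2^4 = 16 messages m ∈ F_2^4.
For each, compute codeword c = mG in F_2^8, then tally its weight.
  m = 0000 → c = 00000000, weight = 0.
  m = 1000 → c = 10111010, weight = 5.
  m = 0100 → c = 00011111, weight = 5.
  m = 1100 → c = 10100101, weight = 4.
  m = 0010 → c = 01010001, weight = 3.
  m = 1010 → c = 11101011, weight = 6.
  m = 0110 → c = 01001110, weight = 4.
  m = 1110 → c = 11110100, weight = 5.
  m = 0001 → c = 00110011, weight = 4.
  m = 1001 → c = 10001001, weight = 3.
  m = 0101 → c = 00101100, weight = 3.
  m = 1101 → c = 10010110, weight = 4.
  m = 0011 → c = 01100010, weight = 3.
  m = 1011 → c = 11011000, weight = 4.
  m = 0111 → c = 01111101, weight = 6.
  m = 1111 → c = 11000111, weight = 5.
Tally weights:
  weight 0: 1 codewords.
  weight 3: 4 codewords.
  weight 4: 5 codewords.
  weight 5: 4 codewords.
  weight 6: 2 codewords.
Minimum distance d = smallest w > 0 with A_w > 0 = 3.
Sanity: Σ A_w = 16 = 2^4 = 16 ✓.


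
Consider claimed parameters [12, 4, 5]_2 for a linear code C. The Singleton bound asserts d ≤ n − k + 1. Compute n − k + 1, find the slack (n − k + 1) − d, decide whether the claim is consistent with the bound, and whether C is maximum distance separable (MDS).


Singleton RHS = n − k + 1 = 9, slack = 4, bound satisfied, not MDS.

Singleton bound: d ≤ n − k + 1.
Here n = 12, k = 4, so n − k + 1 = 9.
Given d = 5, check d ≤ 9: YES.
Slack = (n − k + 1) − d = 4.
The code is NOT MDS (slack = 4 > 0).
Description: the claimed parameters are [12, 4, 5]_2; such a code would be non-MDS.


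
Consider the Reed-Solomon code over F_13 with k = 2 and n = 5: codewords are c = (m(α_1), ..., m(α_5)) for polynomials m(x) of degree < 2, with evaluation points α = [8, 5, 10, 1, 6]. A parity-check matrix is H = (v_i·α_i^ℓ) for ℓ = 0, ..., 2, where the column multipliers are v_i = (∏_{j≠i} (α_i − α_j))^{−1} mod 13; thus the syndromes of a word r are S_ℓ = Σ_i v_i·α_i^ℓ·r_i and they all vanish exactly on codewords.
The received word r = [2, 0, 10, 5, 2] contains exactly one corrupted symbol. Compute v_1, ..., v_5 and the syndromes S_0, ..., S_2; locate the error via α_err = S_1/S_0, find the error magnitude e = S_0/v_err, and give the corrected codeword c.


S = (5, 1, 8), error at position 1, error magnitude e = 9, c = [6, 0, 10, 5, 2].

Step 1: column multipliers v_i = (∏_{j≠i}(α_i − α_j))^{−1} mod 13.
  i = 1 (α = 8): (8−5)(8−10)(8−1)(8−6) = 3·(−2)·7·2 = −84 ≡ 7, so v_1 = 7^{−1} = 2 (mod 13).
  i = 2 (α = 5): (5−8)(5−10)(5−1)(5−6) = (−3)·(−5)·4·(−1) = −60 ≡ 5, so v_2 = 5^{−1} = 8 (mod 13).
  i = 3 (α = 10): (10−8)(10−5)(10−1)(10−6) = 2·5·9·4 = 360 ≡ 9, so v_3 = 9^{−1} = 3 (mod 13).
  i = 4 (α = 1): (1−8)(1−5)(1−10)(1−6) = (−7)·(−4)·(−9)·(−5) = 1260 ≡ 12, so v_4 = 12^{−1} = 12 (mod 13).
  i = 5 (α = 6): (6−8)(6−5)(6−10)(6−1) = (−2)·1·(−4)·5 = 40 ≡ 1, so v_5 = 1^{−1} = 1 (mod 13).
  v = [2, 8, 3, 12, 1].
Step 2: syndromes of r = [2, 0, 10, 5, 2] (all sums mod 13).
  S_0 = Σ v_i r_i = 2·2 + 8·0 + 3·10 + 12·5 + 1·2 = 96 ≡ 5.
  S_1 = Σ v_i α_i r_i = 2·8·2 + 8·5·0 + 3·10·10 + 12·1·5 + 1·6·2 = 404 ≡ 1.
  α_i^2 mod 13 = [12, 12, 9, 1, 10].
  S_2 = Σ v_i α_i^2 r_i = 2·12·2 + 8·12·0 + 3·9·10 + 12·1·5 + 1·10·2 = 398 ≡ 8.
  S = (5, 1, 8) ≠ 0, so r is not a codeword (an error is present).
Step 3: locate the error. For a single error e at position i, S_ℓ = v_i·e·α_i^ℓ, so α_err = S_1/S_0.
  S_0^{−1} = 5^{−1} = 8 (mod 13), so α_err = 1·8 = 8 ≡ 8 = α_1. Error position i = 1.
  Consistency check: S_2/S_1 = 8·1 = 8 ≡ 8 = α_err ✓ (single-error assumption holds).
Step 4: error magnitude e = S_0/v_1 = S_0·∏_{j≠1}(α_1 − α_j) = 5·7 = 35 ≡ 9 (mod 13).
Step 5: correct position 1: c_1 = r_1 − e = 2 − 9 ≡ 6 (mod 13). Hence c = [6, 0, 10, 5, 2].
  Check: interpolating c through the α_i gives m(x) = 3 + 2·x (degree < 2) with m(α_i) = c_i for every i, so c is indeed a codeword.


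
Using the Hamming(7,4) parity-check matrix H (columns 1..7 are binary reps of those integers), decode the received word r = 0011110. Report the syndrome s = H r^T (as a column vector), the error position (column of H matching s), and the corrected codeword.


s = (1, 0, 0)^T, error position = 4, corrected codeword c = 0010110

Compute s = H r^T mod 2 one row at a time:
  s_1 = 1 + 1 + 1 + 0 = 3 ≡ 1 (mod 2).
  s_2 = 0 + 1 + 1 + 0 = 2 ≡ 0 (mod 2).
  s_3 = 0 + 1 + 1 + 0 = 2 ≡ 0 (mod 2).
s = (1, 0, 0)^T — this equals column 4 of H (binary 100), so error is at position 4.
Correct: flip bit 4 of r = 0011110 to get c = 0010110.


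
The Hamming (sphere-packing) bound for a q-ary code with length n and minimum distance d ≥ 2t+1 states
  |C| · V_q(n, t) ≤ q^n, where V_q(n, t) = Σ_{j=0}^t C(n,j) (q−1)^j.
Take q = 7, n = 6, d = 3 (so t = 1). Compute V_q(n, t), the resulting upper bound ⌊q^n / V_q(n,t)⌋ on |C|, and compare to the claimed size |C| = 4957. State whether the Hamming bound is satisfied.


V_q(n, t) = 37, q^n = 117649, Hamming bound = 3179, |C| = 4957 > bound (violated).

Step 1: Compute V_q(n, t) = Σ_{j=0}^1 C(n, j) (q−1)^j.
  j = 0: C(6,0)·(6)^0 = 1·1 = 1.
  j = 1: C(6,1)·(6)^1 = 6·6 = 36.
  V_q(n, t) = 1 + 36 = 37.
Step 2: q^n = 7^6 = 117649.
Step 3: Hamming bound ⌊q^n / V_q(n,t)⌋ = ⌊117649/37⌋ = 3179.
Step 4: Compare |C| = 4957 to 3179: violated.
The claimed |C| lies above the Hamming bound, so no 7-ary code of length 6 with d ≥ 3 can have 4957 codewords.


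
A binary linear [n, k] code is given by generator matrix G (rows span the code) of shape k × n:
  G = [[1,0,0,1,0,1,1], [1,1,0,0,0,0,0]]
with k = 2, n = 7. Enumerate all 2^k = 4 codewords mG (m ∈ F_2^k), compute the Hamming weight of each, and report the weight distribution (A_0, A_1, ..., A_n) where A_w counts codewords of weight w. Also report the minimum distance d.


Weight distribution: A_0 = 1, A_2 = 1, A_4 = 2. Minimum distance d = 2.

Enumerate all 2^2 = 4 messages m ∈ F_2^2.
For each, compute codeword c = mG in F_2^7, then tally its weight.
  m = 00 → c = 0000000, weight = 0.
  m = 10 → c = 1001011, weight = 4.
  m = 01 → c = 1100000, weight = 2.
  m = 11 → c = 0101011, weight = 4.
Tally weights:
  weight 0: 1 codewords.
  weight 2: 1 codewords.
  weight 4: 2 codewords.
Minimum distance d = smallest w > 0 with A_w > 0 = 2.
Sanity: Σ A_w = 4 = 2^2 = 4 ✓.


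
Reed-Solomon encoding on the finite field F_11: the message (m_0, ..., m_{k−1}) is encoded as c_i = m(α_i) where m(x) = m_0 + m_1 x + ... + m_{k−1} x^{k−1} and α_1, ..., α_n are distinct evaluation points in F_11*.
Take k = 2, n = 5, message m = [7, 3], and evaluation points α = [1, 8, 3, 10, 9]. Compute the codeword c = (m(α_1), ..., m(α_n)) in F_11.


c = [10, 9, 5, 4, 1]

Message polynomial: m(x) = 7 + 3·x (mod 11).
For each evaluation point α_i, compute m(α_i) mod 11:
  α_1 = 1: Horner steps 3 → 10, so m(1) = 10.
  α_2 = 8: Horner steps 3 → 9, so m(8) = 9.
  α_3 = 3: Horner steps 3 → 5, so m(3) = 5.
  α_4 = 10: Horner steps 3 → 4, so m(10) = 4.
  α_5 = 9: Horner steps 3 → 1, so m(9) = 1.
Codeword c = [10, 9, 5, 4, 1] ∈ F_11^5.


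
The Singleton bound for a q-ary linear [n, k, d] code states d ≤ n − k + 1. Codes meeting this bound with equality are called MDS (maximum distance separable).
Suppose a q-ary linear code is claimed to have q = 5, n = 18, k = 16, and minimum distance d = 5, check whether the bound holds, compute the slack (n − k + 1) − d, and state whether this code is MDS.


Singleton RHS = n − k + 1 = 3, slack = -2, bound violated (no such code; not MDS).

Singleton bound: d ≤ n − k + 1.
Here n = 18, k = 16, so n − k + 1 = 3.
Given d = 5, check d ≤ 3: NO.
Slack = (n − k + 1) − d = -2.
The slack is negative: d = 5 exceeds n − k + 1 = 3 by 2, so the Singleton bound is violated and no linear [18, 16, 5]_5 code can exist. In particular it is not MDS (MDS requires d = n − k + 1 exactly).
Description: the claimed parameters are [18, 16, 5]_5; such a code would be impossible (violates the Singleton bound).


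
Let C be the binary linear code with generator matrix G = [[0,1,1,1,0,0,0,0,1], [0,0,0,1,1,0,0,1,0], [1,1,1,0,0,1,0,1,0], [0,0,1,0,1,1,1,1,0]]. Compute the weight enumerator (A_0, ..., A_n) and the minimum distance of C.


Weight distribution: A_0 = 1, A_3 = 1, A_4 = 5, A_5 = 6, A_6 = 2, A_7 = 1. Minimum distance d = 3.

Enumerate all 2^4 = 16 messages m ∈ F_2^4.
For each, compute codeword c = mG in F_2^9, then tally its weight.
  m = 0000 → c = 000000000, weight = 0.
  m = 1000 → c = 011100001, weight = 4.
  m = 0100 → c = 000110010, weight = 3.
  m = 1100 → c = 011010011, weight = 5.
  m = 0010 → c = 111001010, weight = 5.
  m = 1010 → c = 100101011, weight = 5.
  m = 0110 → c = 111111000, weight = 6.
  m = 1110 → c = 100011001, weight = 4.
  m = 0001 → c = 001011110, weight = 5.
  m = 1001 → c = 010111111, weight = 7.
  m = 0101 → c = 001101100, weight = 4.
  m = 1101 → c = 010001101, weight = 4.
  m = 0011 → c = 110010100, weight = 4.
  m = 1011 → c = 101110101, weight = 6.
  m = 0111 → c = 110100110, weight = 5.
  m = 1111 → c = 101000111, weight = 5.
Tally weights:
  weight 0: 1 codewords.
  weight 3: 1 codewords.
  weight 4: 5 codewords.
  weight 5: 6 codewords.
  weight 6: 2 codewords.
  weight 7: 1 codewords.
Minimum distance d = smallest w > 0 with A_w > 0 = 3.
Sanity: Σ A_w = 16 = 2^4 = 16 ✓.


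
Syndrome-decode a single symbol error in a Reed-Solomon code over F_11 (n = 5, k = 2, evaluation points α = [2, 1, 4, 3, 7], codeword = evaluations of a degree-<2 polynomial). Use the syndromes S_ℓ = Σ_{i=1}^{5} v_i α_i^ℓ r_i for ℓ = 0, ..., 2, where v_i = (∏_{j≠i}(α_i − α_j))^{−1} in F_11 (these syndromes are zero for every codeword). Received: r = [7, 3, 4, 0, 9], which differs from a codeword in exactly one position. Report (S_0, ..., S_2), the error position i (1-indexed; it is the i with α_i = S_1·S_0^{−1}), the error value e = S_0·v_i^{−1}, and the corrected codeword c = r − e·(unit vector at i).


S = (6, 9, 8), error at position 5, error magnitude e = 4, c = [7, 3, 4, 0, 5].

Step 1: column multipliers v_i = (∏_{j≠i}(α_i − α_j))^{−1} mod 11.
  i = 1 (α = 2): (2−1)(2−4)(2−3)(2−7) = 1·(−2)·(−1)·(−5) = −10 ≡ 1, so v_1 = 1^{−1} = 1 (mod 11).
  i = 2 (α = 1): (1−2)(1−4)(1−3)(1−7) = (−1)·(−3)·(−2)·(−6) = 36 ≡ 3, so v_2 = 3^{−1} = 4 (mod 11).
  i = 3 (α = 4): (4−2)(4−1)(4−3)(4−7) = 2·3·1·(−3) = −18 ≡ 4, so v_3 = 4^{−1} = 3 (mod 11).
  i = 4 (α = 3): (3−2)(3−1)(3−4)(3−7) = 1·2·(−1)·(−4) = 8 ≡ 8, so v_4 = 8^{−1} = 7 (mod 11).
  i = 5 (α = 7): (7−2)(7−1)(7−4)(7−3) = 5·6·3·4 = 360 ≡ 8, so v_5 = 8^{−1} = 7 (mod 11).
  v = [1, 4, 3, 7, 7].
Step 2: syndromes of r = [7, 3, 4, 0, 9] (all sums mod 11).
  S_0 = Σ v_i r_i = 1·7 + 4·3 + 3·4 + 7·0 + 7·9 = 94 ≡ 6.
  S_1 = Σ v_i α_i r_i = 1·2·7 + 4·1·3 + 3·4·4 + 7·3·0 + 7·7·9 = 515 ≡ 9.
  α_i^2 mod 11 = [4, 1, 5, 9, 5].
  S_2 = Σ v_i α_i^2 r_i = 1·4·7 + 4·1·3 + 3·5·4 + 7·9·0 + 7·5·9 = 415 ≡ 8.
  S = (6, 9, 8) ≠ 0, so r is not a codeword (an error is present).
Step 3: locate the error. For a single error e at position i, S_ℓ = v_i·e·α_i^ℓ, so α_err = S_1/S_0.
  S_0^{−1} = 6^{−1} = 2 (mod 11), so α_err = 9·2 = 18 ≡ 7 = α_5. Error position i = 5.
  Consistency check: S_2/S_1 = 8·5 = 40 ≡ 7 = α_err ✓ (single-error assumption holds).
Step 4: error magnitude e = S_0/v_5 = S_0·∏_{j≠5}(α_5 − α_j) = 6·8 = 48 ≡ 4 (mod 11).
Step 5: correct position 5: c_5 = r_5 − e = 9 − 4 ≡ 5 (mod 11). Hence c = [7, 3, 4, 0, 5].
  Check: interpolating c through the α_i gives m(x) = 10 + 4·x (degree < 2) with m(α_i) = c_i for every i, so c is indeed a codeword.
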